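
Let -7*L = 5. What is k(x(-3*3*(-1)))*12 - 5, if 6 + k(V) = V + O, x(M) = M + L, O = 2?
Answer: 325/7 ≈ 46.429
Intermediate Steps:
L = -5/7 (L = -⅐*5 = -5/7 ≈ -0.71429)
x(M) = -5/7 + M (x(M) = M - 5/7 = -5/7 + M)
k(V) = -4 + V (k(V) = -6 + (V + 2) = -6 + (2 + V) = -4 + V)
k(x(-3*3*(-1)))*12 - 5 = (-4 + (-5/7 - 3*3*(-1)))*12 - 5 = (-4 + (-5/7 - 9*(-1)))*12 - 5 = (-4 + (-5/7 + 9))*12 - 5 = (-4 + 58/7)*12 - 5 = (30/7)*12 - 5 = 360/7 - 5 = 325/7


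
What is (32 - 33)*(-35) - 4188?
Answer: -4153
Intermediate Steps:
(32 - 33)*(-35) - 4188 = -1*(-35) - 4188 = 35 - 4188 = -4153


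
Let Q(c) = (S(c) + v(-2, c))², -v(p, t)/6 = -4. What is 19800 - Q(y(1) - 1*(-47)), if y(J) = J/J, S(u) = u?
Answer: 14616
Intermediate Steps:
v(p, t) = 24 (v(p, t) = -6*(-4) = 24)
y(J) = 1
Q(c) = (24 + c)² (Q(c) = (c + 24)² = (24 + c)²)
19800 - Q(y(1) - 1*(-47)) = 19800 - (24 + (1 - 1*(-47)))² = 19800 - (24 + (1 + 47))² = 19800 - (24 + 48)² = 19800 - 1*72² = 19800 - 1*5184 = 19800 - 5184 = 14616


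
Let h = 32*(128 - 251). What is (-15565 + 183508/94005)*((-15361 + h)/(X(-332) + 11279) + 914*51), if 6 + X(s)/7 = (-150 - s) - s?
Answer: -43985504224429547/60633225 ≈ -7.2544e+8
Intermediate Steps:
X(s) = -1092 - 14*s (X(s) = -42 + 7*((-150 - s) - s) = -42 + 7*(-150 - 2*s) = -42 + (-1050 - 14*s) = -1092 - 14*s)
h = -3936 (h = 32*(-123) = -3936)
(-15565 + 183508/94005)*((-15361 + h)/(X(-332) + 11279) + 914*51) = (-15565 + 183508/94005)*((-15361 - 3936)/((-1092 - 14*(-332)) + 11279) + 914*51) = (-15565 + 183508*(1/94005))*(-19297/((-1092 + 4648) + 11279) + 46614) = (-15565 + 183508/94005)*(-19297/(3556 + 11279) + 46614) = -1463004317*(-19297/14835 + 46614)/94005 = -1463004317*(-19297*1/14835 + 46614)/94005 = -1463004317*(-839/645 + 46614)/94005 = -1463004317/94005*30065191/645 = -43985504224429547/60633225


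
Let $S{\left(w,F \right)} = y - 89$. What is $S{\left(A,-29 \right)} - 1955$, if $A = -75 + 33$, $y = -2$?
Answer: $-2046$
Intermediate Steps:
$A = -42$
$S{\left(w,F \right)} = -91$ ($S{\left(w,F \right)} = -2 - 89 = -91$)
$S{\left(A,-29 \right)} - 1955 = -91 - 1955 = -2046$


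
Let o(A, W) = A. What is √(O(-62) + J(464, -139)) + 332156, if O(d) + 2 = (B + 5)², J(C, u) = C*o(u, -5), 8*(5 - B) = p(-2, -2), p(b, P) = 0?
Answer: 332156 + I*√64398 ≈ 3.3216e+5 + 253.77*I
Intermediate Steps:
B = 5 (B = 5 - ⅛*0 = 5 + 0 = 5)
J(C, u) = C*u
O(d) = 98 (O(d) = -2 + (5 + 5)² = -2 + 10² = -2 + 100 = 98)
√(O(-62) + J(464, -139)) + 332156 = √(98 + 464*(-139)) + 332156 = √(98 - 64496) + 332156 = √(-64398) + 332156 = I*√64398 + 332156 = 332156 + I*√64398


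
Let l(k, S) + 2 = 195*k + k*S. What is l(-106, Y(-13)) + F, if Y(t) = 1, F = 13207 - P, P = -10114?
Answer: 2543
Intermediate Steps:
F = 23321 (F = 13207 - 1*(-10114) = 13207 + 10114 = 23321)
l(k, S) = -2 + 195*k + S*k (l(k, S) = -2 + (195*k + k*S) = -2 + (195*k + S*k) = -2 + 195*k + S*k)
l(-106, Y(-13)) + F = (-2 + 195*(-106) + 1*(-106)) + 23321 = (-2 - 20670 - 106) + 23321 = -20778 + 23321 = 2543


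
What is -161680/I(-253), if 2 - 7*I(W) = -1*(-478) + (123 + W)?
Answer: 565880/173 ≈ 3271.0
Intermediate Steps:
I(W) = -599/7 - W/7 (I(W) = 2/7 - (-1*(-478) + (123 + W))/7 = 2/7 - (478 + (123 + W))/7 = 2/7 - (601 + W)/7 = 2/7 + (-601/7 - W/7) = -599/7 - W/7)
-161680/I(-253) = -161680/(-599/7 - ⅐*(-253)) = -161680/(-599/7 + 253/7) = -161680/(-346/7) = -161680*(-7/346) = 565880/173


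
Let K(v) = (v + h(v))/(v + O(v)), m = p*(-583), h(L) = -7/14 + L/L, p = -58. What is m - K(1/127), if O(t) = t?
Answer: 135127/4 ≈ 33782.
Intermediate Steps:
h(L) = 1/2 (h(L) = -7*1/14 + 1 = -1/2 + 1 = 1/2)
m = 33814 (m = -58*(-583) = 33814)
K(v) = (1/2 + v)/(2*v) (K(v) = (v + 1/2)/(v + v) = (1/2 + v)/((2*v)) = (1/2 + v)*(1/(2*v)) = (1/2 + v)/(2*v))
m - K(1/127) = 33814 - (1 + 2/127)/(4*(1/127)) = 33814 - (1 + 2*(1/127))/(4*1/127) = 33814 - 127*(1 + 2/127)/4 = 33814 - 127*129/(4*127) = 33814 - 1*129/4 = 33814 - 129/4 = 135127/4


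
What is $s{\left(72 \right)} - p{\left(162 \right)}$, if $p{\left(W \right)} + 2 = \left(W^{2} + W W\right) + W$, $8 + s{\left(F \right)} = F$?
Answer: $-52584$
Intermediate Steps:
$s{\left(F \right)} = -8 + F$
$p{\left(W \right)} = -2 + W + 2 W^{2}$ ($p{\left(W \right)} = -2 + \left(\left(W^{2} + W W\right) + W\right) = -2 + \left(\left(W^{2} + W^{2}\right) + W\right) = -2 + \left(2 W^{2} + W\right) = -2 + \left(W + 2 W^{2}\right) = -2 + W + 2 W^{2}$)
$s{\left(72 \right)} - p{\left(162 \right)} = \left(-8 + 72\right) - \left(-2 + 162 + 2 \cdot 162^{2}\right) = 64 - \left(-2 + 162 + 2 \cdot 26244\right) = 64 - \left(-2 + 162 + 52488\right) = 64 - 52648 = -52584$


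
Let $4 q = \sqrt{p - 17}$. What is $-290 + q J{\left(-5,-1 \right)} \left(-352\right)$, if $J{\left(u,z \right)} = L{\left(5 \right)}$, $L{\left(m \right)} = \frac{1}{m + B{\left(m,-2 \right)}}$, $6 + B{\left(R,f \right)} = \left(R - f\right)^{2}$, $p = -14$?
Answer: $-290 - \frac{11 i \sqrt{31}}{6} \approx -290.0 - 10.208 i$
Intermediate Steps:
$q = \frac{i \sqrt{31}}{4}$ ($q = \frac{\sqrt{-14 - 17}}{4} = \frac{\sqrt{-31}}{4} = \frac{i \sqrt{31}}{4} \approx 1.3919 i$)
$B{\left(R,f \right)} = -6 + \left(R - f\right)^{2}$
$L{\left(m \right)} = \frac{1}{-6 + m + \left(2 + m\right)^{2}}$ ($L{\left(m \right)} = \frac{1}{m + \left(-6 + \left(m - -2\right)^{2}\right)} = \frac{1}{m + \left(-6 + \left(m + 2\right)^{2}\right)} = \frac{1}{m + \left(-6 + \left(2 + m\right)^{2}\right)} = \frac{1}{-6 + m + \left(2 + m\right)^{2}}$)
$J{\left(u,z \right)} = \frac{1}{48}$ ($J{\left(u,z \right)} = \frac{1}{-6 + 5 + \left(2 + 5\right)^{2}} = \frac{1}{-6 + 5 + 7^{2}} = \frac{1}{-6 + 5 + 49} = \frac{1}{48}$)
$-290 + q J{\left(-5,-1 \right)} \left(-352\right) = -290 + \frac{i \sqrt{31}}{4} \cdot \frac{1}{48} \left(-352\right) = -290 + \frac{i \sqrt{31}}{192} \left(-352\right) = -290 - \frac{11 i \sqrt{31}}{6}$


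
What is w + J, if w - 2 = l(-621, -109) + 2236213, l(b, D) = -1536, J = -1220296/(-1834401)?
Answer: 4099298612575/1834401 ≈ 2.2347e+6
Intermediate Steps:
J = 1220296/1834401 (J = -1220296*(-1/1834401) = 1220296/1834401 ≈ 0.66523)
w = 2234679 (w = 2 + (-1536 + 2236213) = 2 + 2234677 = 2234679)
w + J = 2234679 + 1220296/1834401 = 4099298612575/1834401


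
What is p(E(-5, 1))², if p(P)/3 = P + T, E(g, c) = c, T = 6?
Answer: 441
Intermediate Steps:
p(P) = 18 + 3*P (p(P) = 3*(P + 6) = 3*(6 + P) = 18 + 3*P)
p(E(-5, 1))² = (18 + 3*1)² = (18 + 3)² = 21² = 441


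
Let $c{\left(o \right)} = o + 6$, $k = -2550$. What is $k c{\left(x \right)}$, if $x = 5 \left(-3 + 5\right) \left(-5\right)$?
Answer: $112200$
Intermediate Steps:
$x = -50$ ($x = 5 \cdot 2 \left(-5\right) = 10 \left(-5\right) = -50$)
$c{\left(o \right)} = 6 + o$
$k c{\left(x \right)} = - 2550 \left(6 - 50\right) = \left(-2550\right) \left(-44\right) = 112200$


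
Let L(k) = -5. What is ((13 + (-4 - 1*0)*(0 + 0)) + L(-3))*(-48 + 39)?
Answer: -72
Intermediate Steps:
((13 + (-4 - 1*0)*(0 + 0)) + L(-3))*(-48 + 39) = ((13 + (-4 - 1*0)*(0 + 0)) - 5)*(-48 + 39) = ((13 + (-4 + 0)*0) - 5)*(-9) = ((13 - 4*0) - 5)*(-9) = ((13 + 0) - 5)*(-9) = (13 - 5)*(-9) = 8*(-9) = -72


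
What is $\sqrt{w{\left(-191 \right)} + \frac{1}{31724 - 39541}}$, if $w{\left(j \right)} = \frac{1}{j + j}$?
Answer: $\frac{3 i \sqrt{2720331634}}{2986094} \approx 0.0524 i$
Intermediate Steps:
$w{\left(j \right)} = \frac{1}{2 j}$
$\sqrt{w{\left(-191 \right)} + \frac{1}{31724 - 39541}} = \sqrt{\frac{1}{2 \left(-191\right)} + \frac{1}{31724 - 39541}} = \sqrt{\frac{1}{2} \left(- \frac{1}{191}\right) + \frac{1}{-7817}} = \sqrt{- \frac{1}{382} - \frac{1}{7817}} = \sqrt{- \frac{8199}{2986094}} = \frac{3 i \sqrt{2720331634}}{2986094}$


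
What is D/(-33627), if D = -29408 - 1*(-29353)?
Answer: 5/3057 ≈ 0.0016356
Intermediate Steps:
D = -55 (D = -29408 + 29353 = -55)
D/(-33627) = -55/(-33627) = -55*(-1/33627) = 5/3057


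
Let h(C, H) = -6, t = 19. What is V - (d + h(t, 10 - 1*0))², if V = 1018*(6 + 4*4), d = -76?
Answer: 15672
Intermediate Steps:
V = 22396 (V = 1018*(6 + 16) = 1018*22 = 22396)
V - (d + h(t, 10 - 1*0))² = 22396 - (-76 - 6)² = 22396 - 1*(-82)² = 22396 - 1*6724 = 22396 - 6724 = 15672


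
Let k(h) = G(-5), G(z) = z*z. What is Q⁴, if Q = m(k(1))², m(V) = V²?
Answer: 23283064365386962890625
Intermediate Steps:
G(z) = z²
k(h) = 25 (k(h) = (-5)² = 25)
Q = 390625 (Q = (25²)² = 625² = 390625)
Q⁴ = 390625⁴ = 23283064365386962890625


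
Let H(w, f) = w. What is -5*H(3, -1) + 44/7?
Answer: -61/7 ≈ -8.7143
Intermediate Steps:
-5*H(3, -1) + 44/7 = -5*3 + 44/7 = -15 + 44*(1/7) = -15 + 44/7 = -61/7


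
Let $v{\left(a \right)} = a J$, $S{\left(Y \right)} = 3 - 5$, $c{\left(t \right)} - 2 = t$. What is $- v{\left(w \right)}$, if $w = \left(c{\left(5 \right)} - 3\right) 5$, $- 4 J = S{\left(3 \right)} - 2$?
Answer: $-20$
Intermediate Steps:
$c{\left(t \right)} = 2 + t$
$S{\left(Y \right)} = -2$ ($S{\left(Y \right)} = 3 - 5 = -2$)
$J = 1$ ($J = - \frac{-2 - 2}{4} = \left(- \frac{1}{4}\right) \left(-4\right) = 1$)
$w = 20$ ($w = \left(\left(2 + 5\right) - 3\right) 5 = \left(7 - 3\right) 5 = 4 \cdot 5 = 20$)
$v{\left(a \right)} = a$ ($v{\left(a \right)} = a 1 = a$)
$- v{\left(w \right)} = \left(-1\right) 20 = -20$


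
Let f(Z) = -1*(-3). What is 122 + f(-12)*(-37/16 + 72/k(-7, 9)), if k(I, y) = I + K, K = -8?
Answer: 8053/80 ≈ 100.66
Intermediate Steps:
k(I, y) = -8 + I (k(I, y) = I - 8 = -8 + I)
f(Z) = 3
122 + f(-12)*(-37/16 + 72/k(-7, 9)) = 122 + 3*(-37/16 + 72/(-8 - 7)) = 122 + 3*(-37*1/16 + 72/(-15)) = 122 + 3*(-37/16 + 72*(-1/15)) = 122 + 3*(-37/16 - 24/5) = 122 + 3*(-569/80) = 122 - 1707/80 = 8053/80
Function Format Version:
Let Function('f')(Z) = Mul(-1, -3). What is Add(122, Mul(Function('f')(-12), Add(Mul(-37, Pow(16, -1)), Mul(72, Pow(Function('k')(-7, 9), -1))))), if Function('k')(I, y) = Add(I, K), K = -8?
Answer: Rational(8053, 80) ≈ 100.66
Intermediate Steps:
Function('k')(I, y) = Add(-8, I) (Function('k')(I, y) = Add(I, -8) = Add(-8, I))
Function('f')(Z) = 3
Add(122, Mul(Function('f')(-12), Add(Mul(-37, Pow(16, -1)), Mul(72, Pow(Function('k')(-7, 9), -1))))) = Add(122, Mul(3, Add(Mul(-37, Pow(16, -1)), Mul(72, Pow(Add(-8, -7), -1))))) = Add(122, Mul(3, Add(Mul(-37, Rational(1, 16)), Mul(72, Pow(-15, -1))))) = Add(122, Mul(3, Add(Rational(-37, 16), Mul(72, Rational(-1, 15))))) = Add(122, Mul(3, Add(Rational(-37, 16), Rational(-24, 5)))) = Add(122, Mul(3, Rational(-569, 80))) = Add(122, Rational(-1707, 80)) = Rational(8053, 80)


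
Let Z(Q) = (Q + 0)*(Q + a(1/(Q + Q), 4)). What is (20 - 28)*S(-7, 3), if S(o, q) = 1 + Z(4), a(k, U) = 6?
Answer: -328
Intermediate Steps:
Z(Q) = Q*(6 + Q) (Z(Q) = (Q + 0)*(Q + 6) = Q*(6 + Q))
S(o, q) = 41 (S(o, q) = 1 + 4*(6 + 4) = 1 + 4*10 = 1 + 40 = 41)
(20 - 28)*S(-7, 3) = (20 - 28)*41 = -8*41 = -328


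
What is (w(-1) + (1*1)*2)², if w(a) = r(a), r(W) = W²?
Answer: 9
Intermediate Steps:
w(a) = a²
(w(-1) + (1*1)*2)² = ((-1)² + (1*1)*2)² = (1 + 1*2)² = (1 + 2)² = 3² = 9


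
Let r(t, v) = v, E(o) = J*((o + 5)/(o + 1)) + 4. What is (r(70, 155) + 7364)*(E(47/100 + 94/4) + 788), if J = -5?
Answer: 14760842141/2497 ≈ 5.9114e+6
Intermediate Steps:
E(o) = 4 - 5*(5 + o)/(1 + o) (E(o) = -5*(o + 5)/(o + 1) + 4 = -5*(5 + o)/(1 + o) + 4 = 4 - 5*(5 + o)/(1 + o))
(r(70, 155) + 7364)*(E(47/100 + 94/4) + 788) = (155 + 7364)*((-21 - (47/100 + 94/4))/(1 + (47/100 + 94/4)) + 788) = 7519*((-21 - (47*(1/100) + 94*(¼)))/(1 + (47*(1/100) + 94*(¼))) + 788) = 7519*((-21 - (47/100 + 47/2))/(1 + (47/100 + 47/2)) + 788) = 7519*((-21 - 1*2397/100)/(1 + 2397/100) + 788) = 7519*((-21 - 2397/100)/(2497/100) + 788) = 7519*((100/2497)*(-4497/100) + 788) = 7519*(-4497/2497 + 788) = 7519*(1963139/2497) = 14760842141/2497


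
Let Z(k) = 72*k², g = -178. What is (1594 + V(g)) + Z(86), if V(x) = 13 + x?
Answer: 533941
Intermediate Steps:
(1594 + V(g)) + Z(86) = (1594 + (13 - 178)) + 72*86² = (1594 - 165) + 72*7396 = 1429 + 532512 = 533941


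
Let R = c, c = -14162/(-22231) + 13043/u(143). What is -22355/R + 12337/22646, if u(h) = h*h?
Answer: -123795360334077/7060066174 ≈ -17535.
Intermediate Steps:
u(h) = h**2
c = 52687061/41327429 (c = -14162/(-22231) + 13043/(143**2) = -14162*(-1/22231) + 13043/20449 = 14162/22231 + 13043*(1/20449) = 14162/22231 + 13043/20449 = 52687061/41327429 ≈ 1.2749)
R = 52687061/41327429 ≈ 1.2749
-22355/R + 12337/22646 = -22355/52687061/41327429 + 12337/22646 = -22355*41327429/52687061 + 12337*(1/22646) = -923874675295/52687061 + 73/134 = -123795360334077/7060066174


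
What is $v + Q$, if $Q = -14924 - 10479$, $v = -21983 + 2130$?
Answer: $-45256$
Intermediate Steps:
$v = -19853$
$Q = -25403$
$v + Q = -19853 - 25403 = -45256$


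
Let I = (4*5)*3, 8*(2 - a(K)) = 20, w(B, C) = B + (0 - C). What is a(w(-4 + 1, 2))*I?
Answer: -30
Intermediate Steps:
w(B, C) = B - C
a(K) = -½ (a(K) = 2 - ⅛*20 = 2 - 5/2 = -½)
I = 60 (I = 20*3 = 60)
a(w(-4 + 1, 2))*I = -½*60 = -30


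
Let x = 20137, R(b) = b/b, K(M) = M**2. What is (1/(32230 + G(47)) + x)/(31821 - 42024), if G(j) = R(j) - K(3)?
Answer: -1208295/612218 ≈ -1.9736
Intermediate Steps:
R(b) = 1
G(j) = -8 (G(j) = 1 - 1*3**2 = 1 - 1*9 = 1 - 9 = -8)
(1/(32230 + G(47)) + x)/(31821 - 42024) = (1/(32230 - 8) + 20137)/(31821 - 42024) = (1/32222 + 20137)/(-10203) = (1/32222 + 20137)*(-1/10203) = (648854415/32222)*(-1/10203) = -1208295/612218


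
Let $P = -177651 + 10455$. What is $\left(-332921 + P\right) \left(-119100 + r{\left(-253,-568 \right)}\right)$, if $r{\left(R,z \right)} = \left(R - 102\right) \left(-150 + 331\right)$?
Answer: $91698952535$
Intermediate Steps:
$r{\left(R,z \right)} = -18462 + 181 R$ ($r{\left(R,z \right)} = \left(-102 + R\right) 181 = -18462 + 181 R$)
$P = -167196$
$\left(-332921 + P\right) \left(-119100 + r{\left(-253,-568 \right)}\right) = \left(-332921 - 167196\right) \left(-119100 + \left(-18462 + 181 \left(-253\right)\right)\right) = - 500117 \left(-119100 - 64255\right) = \left(-500117\right) \left(-183355\right) = 91698952535$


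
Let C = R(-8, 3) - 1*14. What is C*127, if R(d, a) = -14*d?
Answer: 12446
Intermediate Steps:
C = 98 (C = -14*(-8) - 1*14 = 112 - 14 = 98)
C*127 = 98*127 = 12446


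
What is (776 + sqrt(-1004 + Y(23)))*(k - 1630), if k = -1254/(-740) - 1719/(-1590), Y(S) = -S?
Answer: -12381028784/9805 - 15954934*I*sqrt(1027)/9805 ≈ -1.2627e+6 - 52147.0*I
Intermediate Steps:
k = 27216/9805 (k = -1254*(-1/740) - 1719*(-1/1590) = 627/370 + 573/530 = 27216/9805 ≈ 2.7757)
(776 + sqrt(-1004 + Y(23)))*(k - 1630) = (776 + sqrt(-1004 - 1*23))*(27216/9805 - 1630) = (776 + sqrt(-1004 - 23))*(-15954934/9805) = (776 + sqrt(-1027))*(-15954934/9805) = (776 + I*sqrt(1027))*(-15954934/9805) = -12381028784/9805 - 15954934*I*sqrt(1027)/9805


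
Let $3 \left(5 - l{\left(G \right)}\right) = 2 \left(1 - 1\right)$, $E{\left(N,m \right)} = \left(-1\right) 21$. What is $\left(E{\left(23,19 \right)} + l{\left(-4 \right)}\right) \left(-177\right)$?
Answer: $2832$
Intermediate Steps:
$E{\left(N,m \right)} = -21$
$l{\left(G \right)} = 5$ ($l{\left(G \right)} = 5 - \frac{2 \left(1 - 1\right)}{3} = 5 - \frac{2 \cdot 0}{3} = 5 - 0 = 5 + 0 = 5$)
$\left(E{\left(23,19 \right)} + l{\left(-4 \right)}\right) \left(-177\right) = \left(-21 + 5\right) \left(-177\right) = \left(-16\right) \left(-177\right) = 2832$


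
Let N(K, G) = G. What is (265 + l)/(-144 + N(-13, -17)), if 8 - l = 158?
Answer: -5/7 ≈ -0.71429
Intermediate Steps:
l = -150 (l = 8 - 1*158 = 8 - 158 = -150)
(265 + l)/(-144 + N(-13, -17)) = (265 - 150)/(-144 - 17) = 115/(-161) = 115*(-1/161) = -5/7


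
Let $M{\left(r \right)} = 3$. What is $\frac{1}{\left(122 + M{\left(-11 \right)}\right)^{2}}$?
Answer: $\frac{1}{15625} \approx 6.4 \cdot 10^{-5}$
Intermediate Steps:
$\frac{1}{\left(122 + M{\left(-11 \right)}\right)^{2}} = \frac{1}{\left(122 + 3\right)^{2}} = \frac{1}{125^{2}} = \frac{1}{15625}$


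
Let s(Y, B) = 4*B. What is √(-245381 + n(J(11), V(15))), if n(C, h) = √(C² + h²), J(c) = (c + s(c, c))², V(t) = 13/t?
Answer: √(-55210725 + 15*√2058890794)/15 ≈ 492.3*I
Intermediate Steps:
J(c) = 25*c² (J(c) = (c + 4*c)² = (5*c)² = 25*c²)
√(-245381 + n(J(11), V(15))) = √(-245381 + √((25*11²)² + (13/15)²)) = √(-245381 + √((25*121)² + (13*(1/15))²)) = √(-245381 + √(3025² + (13/15)²)) = √(-245381 + √(9150625 + 169/225)) = √(-245381 + √(2058890794/225)) = √(-245381 + √2058890794/15)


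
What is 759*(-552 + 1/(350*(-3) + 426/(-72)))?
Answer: -5308752636/12671 ≈ -4.1897e+5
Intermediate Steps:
759*(-552 + 1/(350*(-3) + 426/(-72))) = 759*(-552 + 1/(-1050 + 426*(-1/72))) = 759*(-552 + 1/(-1050 - 71/12)) = 759*(-552 + 1/(-12671/12)) = 759*(-552 - 12/12671) = 759*(-6994404/12671) = -5308752636/12671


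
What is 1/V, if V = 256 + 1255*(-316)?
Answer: -1/396324 ≈ -2.5232e-6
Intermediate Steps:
V = -396324 (V = 256 - 396580 = -396324)
1/V = 1/(-396324) = -1/396324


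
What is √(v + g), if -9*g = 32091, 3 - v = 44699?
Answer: I*√434355/3 ≈ 219.69*I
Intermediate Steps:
v = -44696 (v = 3 - 1*44699 = 3 - 44699 = -44696)
g = -10697/3 (g = -⅑*32091 = -10697/3 ≈ -3565.7)
√(v + g) = √(-44696 - 10697/3) = √(-144785/3) = I*√434355/3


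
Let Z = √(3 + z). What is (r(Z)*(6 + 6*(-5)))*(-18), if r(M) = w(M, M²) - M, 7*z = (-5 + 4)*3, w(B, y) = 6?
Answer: 2592 - 1296*√14/7 ≈ 1899.3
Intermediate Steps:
z = -3/7 (z = ((-5 + 4)*3)/7 = (-1*3)/7 = (⅐)*(-3) = -3/7 ≈ -0.42857)
Z = 3*√14/7 (Z = √(3 - 3/7) = √(18/7) = 3*√14/7 ≈ 1.6036)
r(M) = 6 - M
(r(Z)*(6 + 6*(-5)))*(-18) = ((6 - 3*√14/7)*(6 + 6*(-5)))*(-18) = ((6 - 3*√14/7)*(6 - 30))*(-18) = ((6 - 3*√14/7)*(-24))*(-18) = (-144 + 72*√14/7)*(-18) = 2592 - 1296*√14/7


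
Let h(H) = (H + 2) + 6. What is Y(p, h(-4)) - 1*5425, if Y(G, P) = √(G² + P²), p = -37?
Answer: -5425 + √1385 ≈ -5387.8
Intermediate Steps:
h(H) = 8 + H (h(H) = (2 + H) + 6 = 8 + H)
Y(p, h(-4)) - 1*5425 = √((-37)² + (8 - 4)²) - 1*5425 = √(1369 + 4²) - 5425 = √(1369 + 16) - 5425 = √1385 - 5425 = -5425 + √1385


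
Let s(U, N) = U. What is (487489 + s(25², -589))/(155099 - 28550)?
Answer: 488114/126549 ≈ 3.8571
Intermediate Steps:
(487489 + s(25², -589))/(155099 - 28550) = (487489 + 25²)/(155099 - 28550) = (487489 + 625)/126549 = 488114*(1/126549) = 488114/126549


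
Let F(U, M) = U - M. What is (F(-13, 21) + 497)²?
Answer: 214369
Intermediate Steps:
(F(-13, 21) + 497)² = ((-13 - 1*21) + 497)² = ((-13 - 21) + 497)² = (-34 + 497)² = 463² = 214369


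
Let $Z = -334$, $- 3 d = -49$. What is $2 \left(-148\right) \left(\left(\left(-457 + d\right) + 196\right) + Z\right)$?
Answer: $\frac{513856}{3} \approx 1.7129 \cdot 10^{5}$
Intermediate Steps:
$d = \frac{49}{3}$ ($d = \left(- \frac{1}{3}\right) \left(-49\right) = \frac{49}{3} \approx 16.333$)
$2 \left(-148\right) \left(\left(\left(-457 + d\right) + 196\right) + Z\right) = 2 \left(-148\right) \left(\left(\left(-457 + \frac{49}{3}\right) + 196\right) - 334\right) = - 296 \left(\left(- \frac{1322}{3} + 196\right) - 334\right) = - 296 \left(- \frac{734}{3} - 334\right) = \left(-296\right) \left(- \frac{1736}{3}\right) = \frac{513856}{3}$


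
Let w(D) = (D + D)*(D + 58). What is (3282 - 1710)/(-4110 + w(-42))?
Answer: -262/909 ≈ -0.28823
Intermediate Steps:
w(D) = 2*D*(58 + D) (w(D) = (2*D)*(58 + D) = 2*D*(58 + D))
(3282 - 1710)/(-4110 + w(-42)) = (3282 - 1710)/(-4110 + 2*(-42)*(58 - 42)) = 1572/(-4110 + 2*(-42)*16) = 1572/(-4110 - 1344) = 1572/(-5454) = 1572*(-1/5454) = -262/909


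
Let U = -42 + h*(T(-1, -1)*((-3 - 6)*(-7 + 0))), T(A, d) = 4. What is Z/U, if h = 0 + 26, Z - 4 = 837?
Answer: 841/6510 ≈ 0.12919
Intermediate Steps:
Z = 841 (Z = 4 + 837 = 841)
h = 26
U = 6510 (U = -42 + 26*(4*((-3 - 6)*(-7 + 0))) = -42 + 26*(4*(-9*(-7))) = -42 + 26*(4*63) = -42 + 26*252 = -42 + 6552 = 6510)
Z/U = 841/6510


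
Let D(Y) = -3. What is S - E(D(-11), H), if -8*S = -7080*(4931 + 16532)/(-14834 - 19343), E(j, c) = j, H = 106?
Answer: -1453248/2629 ≈ -552.78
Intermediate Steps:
S = -1461135/2629 (S = -(-885)/((-14834 - 19343)/(4931 + 16532)) = -(-885)/((-34177/21463)) = -(-885)/((-34177*1/21463)) = -(-885)/(-2629/1651) = -(-885)*(-1651)/2629 = -⅛*11689080/2629 = -1461135/2629 ≈ -555.78)
S - E(D(-11), H) = -1461135/2629 - 1*(-3) = -1461135/2629 + 3 = -1453248/2629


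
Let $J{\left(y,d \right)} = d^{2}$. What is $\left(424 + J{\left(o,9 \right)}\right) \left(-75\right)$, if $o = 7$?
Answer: $-37875$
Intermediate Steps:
$\left(424 + J{\left(o,9 \right)}\right) \left(-75\right) = \left(424 + 9^{2}\right) \left(-75\right) = \left(424 + 81\right) \left(-75\right) = 505 \left(-75\right) = -37875$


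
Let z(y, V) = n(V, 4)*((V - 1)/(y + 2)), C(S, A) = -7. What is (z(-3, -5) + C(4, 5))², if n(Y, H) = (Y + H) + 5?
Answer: 289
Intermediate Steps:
n(Y, H) = 5 + H + Y (n(Y, H) = (H + Y) + 5 = 5 + H + Y)
z(y, V) = (-1 + V)*(9 + V)/(2 + y) (z(y, V) = (5 + 4 + V)*((V - 1)/(y + 2)) = (9 + V)*((-1 + V)/(2 + y)) = (-1 + V)*(9 + V)/(2 + y))
(z(-3, -5) + C(4, 5))² = ((-1 - 5)*(9 - 5)/(2 - 3) - 7)² = (-6*4/(-1) - 7)² = (-1*(-6)*4 - 7)² = (24 - 7)² = 17² = 289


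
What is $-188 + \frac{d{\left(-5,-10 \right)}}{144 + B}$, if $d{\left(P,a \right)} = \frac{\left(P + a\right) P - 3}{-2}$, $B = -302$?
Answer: $- \frac{14834}{79} \approx -187.77$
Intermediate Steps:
$d{\left(P,a \right)} = \frac{3}{2} - \frac{P \left(P + a\right)}{2}$ ($d{\left(P,a \right)} = \left(P \left(P + a\right) - 3\right) \left(- \frac{1}{2}\right) = \left(-3 + P \left(P + a\right)\right) \left(- \frac{1}{2}\right) = \frac{3}{2} - \frac{P \left(P + a\right)}{2}$)
$-188 + \frac{d{\left(-5,-10 \right)}}{144 + B} = -188 + \frac{\frac{3}{2} - \frac{\left(-5\right)^{2}}{2} - \left(- \frac{5}{2}\right) \left(-10\right)}{144 - 302} = -188 + \frac{\frac{3}{2} - \frac{25}{2} - 25}{-158} = -188 - \frac{\frac{3}{2} - \frac{25}{2} - 25}{158} = -188 - - \frac{18}{79} = -188 + \frac{18}{79} = - \frac{14834}{79}$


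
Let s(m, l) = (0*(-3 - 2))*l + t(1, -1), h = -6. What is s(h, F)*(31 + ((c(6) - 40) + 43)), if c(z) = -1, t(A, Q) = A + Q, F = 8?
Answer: 0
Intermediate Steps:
s(m, l) = 0 (s(m, l) = (0*(-3 - 2))*l + (1 - 1) = (0*(-5))*l + 0 = 0*l + 0 = 0 + 0 = 0)
s(h, F)*(31 + ((c(6) - 40) + 43)) = 0*(31 + ((-1 - 40) + 43)) = 0*(31 + (-41 + 43)) = 0*(31 + 2) = 0*33 = 0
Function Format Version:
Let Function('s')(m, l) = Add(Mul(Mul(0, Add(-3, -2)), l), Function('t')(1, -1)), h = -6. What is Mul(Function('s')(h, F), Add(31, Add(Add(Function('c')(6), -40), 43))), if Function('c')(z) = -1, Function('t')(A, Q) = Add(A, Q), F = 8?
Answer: 0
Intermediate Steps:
Function('s')(m, l) = 0 (Function('s')(m, l) = Add(Mul(Mul(0, Add(-3, -2)), l), Add(1, -1)) = Add(Mul(Mul(0, -5), l), 0) = Add(Mul(0, l), 0) = Add(0, 0) = 0)
Mul(Function('s')(h, F), Add(31, Add(Add(Function('c')(6), -40), 43))) = Mul(0, Add(31, Add(Add(-1, -40), 43))) = Mul(0, Add(31, Add(-41, 43))) = Mul(0, Add(31, 2)) = Mul(0, 33) = 0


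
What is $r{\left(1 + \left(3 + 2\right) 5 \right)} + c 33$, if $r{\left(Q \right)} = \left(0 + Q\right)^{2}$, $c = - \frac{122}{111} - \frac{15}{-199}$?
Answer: $\frac{4728645}{7363} \approx 642.22$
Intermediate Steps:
$c = - \frac{22613}{22089}$ ($c = \left(-122\right) \frac{1}{111} - - \frac{15}{199} = - \frac{122}{111} + \frac{15}{199} = - \frac{22613}{22089} \approx -1.0237$)
$r{\left(Q \right)} = Q^{2}$
$r{\left(1 + \left(3 + 2\right) 5 \right)} + c 33 = \left(1 + \left(3 + 2\right) 5\right)^{2} - \frac{248743}{7363} = \left(1 + 5 \cdot 5\right)^{2} - \frac{248743}{7363} = \left(1 + 25\right)^{2} - \frac{248743}{7363} = 26^{2} - \frac{248743}{7363} = 676 - \frac{248743}{7363} = \frac{4728645}{7363}$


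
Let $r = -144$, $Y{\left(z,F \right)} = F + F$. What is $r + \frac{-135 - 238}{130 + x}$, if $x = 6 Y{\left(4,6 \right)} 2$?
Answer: $- \frac{39829}{274} \approx -145.36$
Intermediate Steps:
$Y{\left(z,F \right)} = 2 F$
$x = 144$ ($x = 6 \cdot 2 \cdot 6 \cdot 2 = 6 \cdot 12 \cdot 2 = 72 \cdot 2 = 144$)
$r + \frac{-135 - 238}{130 + x} = -144 + \frac{-135 - 238}{130 + 144} = -144 - \frac{373}{274} = - \frac{39829}{274}$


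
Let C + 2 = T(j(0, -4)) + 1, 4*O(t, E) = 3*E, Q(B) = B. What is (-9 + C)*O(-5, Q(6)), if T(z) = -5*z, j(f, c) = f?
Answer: -45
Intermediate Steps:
O(t, E) = 3*E/4 (O(t, E) = (3*E)/4 = 3*E/4)
C = -1 (C = -2 + (-5*0 + 1) = -2 + (0 + 1) = -2 + 1 = -1)
(-9 + C)*O(-5, Q(6)) = (-9 - 1)*((¾)*6) = -10*9/2 = -45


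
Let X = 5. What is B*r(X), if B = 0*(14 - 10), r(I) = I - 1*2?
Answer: 0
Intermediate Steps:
r(I) = -2 + I (r(I) = I - 2 = -2 + I)
B = 0 (B = 0*4 = 0)
B*r(X) = 0*(-2 + 5) = 0*3 = 0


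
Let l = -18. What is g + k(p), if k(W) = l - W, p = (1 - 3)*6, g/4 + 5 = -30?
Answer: -146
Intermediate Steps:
g = -140 (g = -20 + 4*(-30) = -20 - 120 = -140)
p = -12 (p = -2*6 = -12)
k(W) = -18 - W
g + k(p) = -140 + (-18 - 1*(-12)) = -140 + (-18 + 12) = -140 - 6 = -146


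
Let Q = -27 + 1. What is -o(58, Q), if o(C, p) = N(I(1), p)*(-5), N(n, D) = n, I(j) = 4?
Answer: 20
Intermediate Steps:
Q = -26
o(C, p) = -20 (o(C, p) = 4*(-5) = -20)
-o(58, Q) = -1*(-20) = 20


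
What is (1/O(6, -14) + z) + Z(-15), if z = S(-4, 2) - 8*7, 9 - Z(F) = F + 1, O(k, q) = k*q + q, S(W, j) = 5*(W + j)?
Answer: -4215/98 ≈ -43.010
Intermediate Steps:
S(W, j) = 5*W + 5*j
O(k, q) = q + k*q
Z(F) = 8 - F (Z(F) = 9 - (F + 1) = 9 - (1 + F) = 9 + (-1 - F) = 8 - F)
z = -66 (z = (5*(-4) + 5*2) - 8*7 = (-20 + 10) - 56 = -10 - 56 = -66)
(1/O(6, -14) + z) + Z(-15) = (1/(-14*(1 + 6)) - 66) + (8 - 1*(-15)) = (1/(-14*7) - 66) + (8 + 15) = (1/(-98) - 66) + 23 = (-1/98 - 66) + 23 = -6469/98 + 23 = -4215/98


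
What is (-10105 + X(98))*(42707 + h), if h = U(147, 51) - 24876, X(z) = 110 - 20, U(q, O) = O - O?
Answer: -178577465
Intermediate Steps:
U(q, O) = 0
X(z) = 90
h = -24876 (h = 0 - 24876 = -24876)
(-10105 + X(98))*(42707 + h) = (-10105 + 90)*(42707 - 24876) = -10015*17831 = -178577465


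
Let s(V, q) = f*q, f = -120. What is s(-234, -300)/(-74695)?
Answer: -7200/14939 ≈ -0.48196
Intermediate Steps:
s(V, q) = -120*q
s(-234, -300)/(-74695) = -120*(-300)/(-74695) = 36000*(-1/74695) = -7200/14939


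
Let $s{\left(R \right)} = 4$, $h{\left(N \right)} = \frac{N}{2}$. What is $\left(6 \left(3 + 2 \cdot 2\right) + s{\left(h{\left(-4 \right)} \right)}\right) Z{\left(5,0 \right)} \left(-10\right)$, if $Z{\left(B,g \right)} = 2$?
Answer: $-920$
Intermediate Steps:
$h{\left(N \right)} = \frac{N}{2}$ ($h{\left(N \right)} = N \frac{1}{2} = \frac{N}{2}$)
$\left(6 \left(3 + 2 \cdot 2\right) + s{\left(h{\left(-4 \right)} \right)}\right) Z{\left(5,0 \right)} \left(-10\right) = \left(6 \left(3 + 2 \cdot 2\right) + 4\right) 2 \left(-10\right) = \left(6 \left(3 + 4\right) + 4\right) 2 \left(-10\right) = \left(6 \cdot 7 + 4\right) 2 \left(-10\right) = \left(42 + 4\right) 2 \left(-10\right) = 46 \cdot 2 \left(-10\right) = 92 \left(-10\right) = -920$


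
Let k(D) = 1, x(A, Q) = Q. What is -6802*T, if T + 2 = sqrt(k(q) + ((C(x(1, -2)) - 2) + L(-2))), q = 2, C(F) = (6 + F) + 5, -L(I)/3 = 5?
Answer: 13604 - 6802*I*sqrt(7) ≈ 13604.0 - 17996.0*I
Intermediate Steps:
L(I) = -15 (L(I) = -3*5 = -15)
C(F) = 11 + F
T = -2 + I*sqrt(7) (T = -2 + sqrt(1 + (((11 - 2) - 2) - 15)) = -2 + sqrt(1 + ((9 - 2) - 15)) = -2 + sqrt(1 + (7 - 15)) = -2 + sqrt(1 - 8) = -2 + sqrt(-7) = -2 + I*sqrt(7) ≈ -2.0 + 2.6458*I)
-6802*T = -6802*(-2 + I*sqrt(7)) = 13604 - 6802*I*sqrt(7)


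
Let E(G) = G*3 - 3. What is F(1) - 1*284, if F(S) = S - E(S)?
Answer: -283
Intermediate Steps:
E(G) = -3 + 3*G (E(G) = 3*G - 3 = -3 + 3*G)
F(S) = 3 - 2*S (F(S) = S - (-3 + 3*S) = S + (3 - 3*S) = 3 - 2*S)
F(1) - 1*284 = (3 - 2*1) - 1*284 = (3 - 2) - 284 = 1 - 284 = -283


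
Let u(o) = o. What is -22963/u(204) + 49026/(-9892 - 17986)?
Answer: -325081909/2843556 ≈ -114.32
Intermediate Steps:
-22963/u(204) + 49026/(-9892 - 17986) = -22963/204 + 49026/(-9892 - 17986) = -22963*1/204 + 49026/(-27878) = -22963/204 + 49026*(-1/27878) = -22963/204 - 24513/13939 = -325081909/2843556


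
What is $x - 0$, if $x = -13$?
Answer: $-13$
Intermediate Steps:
$x - 0 = -13 - 0 = -13 + 0 = -13$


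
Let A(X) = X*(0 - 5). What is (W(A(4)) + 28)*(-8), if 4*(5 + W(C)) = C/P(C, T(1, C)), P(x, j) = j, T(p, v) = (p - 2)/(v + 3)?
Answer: 496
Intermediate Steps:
T(p, v) = (-2 + p)/(3 + v)
A(X) = -5*X (A(X) = X*(-5) = -5*X)
W(C) = -5 + C*(-3 - C)/4 (W(C) = -5 + (C/(((-2 + 1)/(3 + C))))/4 = -5 + (C/((-1/(3 + C))))/4 = -5 + (C*(-3 - C))/4 = -5 + C*(-3 - C)/4)
(W(A(4)) + 28)*(-8) = ((-5 - (-5*4)*(3 - 5*4)/4) + 28)*(-8) = ((-5 - 1/4*(-20)*(3 - 20)) + 28)*(-8) = ((-5 - 1/4*(-20)*(-17)) + 28)*(-8) = ((-5 - 85) + 28)*(-8) = (-90 + 28)*(-8) = -62*(-8) = 496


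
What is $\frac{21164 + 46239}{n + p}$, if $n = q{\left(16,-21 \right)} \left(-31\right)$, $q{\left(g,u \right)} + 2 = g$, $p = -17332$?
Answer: $- \frac{9629}{2538} \approx -3.7939$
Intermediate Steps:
$q{\left(g,u \right)} = -2 + g$
$n = -434$ ($n = \left(-2 + 16\right) \left(-31\right) = 14 \left(-31\right) = -434$)
$\frac{21164 + 46239}{n + p} = \frac{21164 + 46239}{-434 - 17332} = \frac{67403}{-17766} = 67403 \left(- \frac{1}{17766}\right) = - \frac{9629}{2538}$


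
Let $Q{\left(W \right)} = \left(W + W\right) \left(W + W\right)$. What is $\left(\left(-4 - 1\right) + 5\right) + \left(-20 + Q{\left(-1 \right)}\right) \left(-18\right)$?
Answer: $288$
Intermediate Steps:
$Q{\left(W \right)} = 4 W^{2}$ ($Q{\left(W \right)} = 2 W 2 W = 4 W^{2}$)
$\left(\left(-4 - 1\right) + 5\right) + \left(-20 + Q{\left(-1 \right)}\right) \left(-18\right) = \left(\left(-4 - 1\right) + 5\right) + \left(-20 + 4 \left(-1\right)^{2}\right) \left(-18\right) = \left(-5 + 5\right) + \left(-20 + 4 \cdot 1\right) \left(-18\right) = 0 + \left(-20 + 4\right) \left(-18\right) = 0 - -288 = 0 + 288 = 288$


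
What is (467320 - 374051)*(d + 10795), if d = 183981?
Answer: 18166562744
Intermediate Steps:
(467320 - 374051)*(d + 10795) = (467320 - 374051)*(183981 + 10795) = 93269*194776 = 18166562744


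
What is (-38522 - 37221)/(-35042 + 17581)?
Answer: 75743/17461 ≈ 4.3378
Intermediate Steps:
(-38522 - 37221)/(-35042 + 17581) = -75743/(-17461) = -75743*(-1/17461) = 75743/17461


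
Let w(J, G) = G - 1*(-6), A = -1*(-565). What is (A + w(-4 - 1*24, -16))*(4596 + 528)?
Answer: 2843820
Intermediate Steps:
A = 565
w(J, G) = 6 + G (w(J, G) = G + 6 = 6 + G)
(A + w(-4 - 1*24, -16))*(4596 + 528) = (565 + (6 - 16))*(4596 + 528) = (565 - 10)*5124 = 555*5124 = 2843820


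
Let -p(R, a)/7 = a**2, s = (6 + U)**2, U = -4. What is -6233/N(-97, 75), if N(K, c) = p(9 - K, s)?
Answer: 6233/112 ≈ 55.652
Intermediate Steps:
s = 4 (s = (6 - 4)**2 = 2**2 = 4)
p(R, a) = -7*a**2
N(K, c) = -112 (N(K, c) = -7*4**2 = -7*16 = -112)
-6233/N(-97, 75) = -6233/(-112) = -6233*(-1/112) = 6233/112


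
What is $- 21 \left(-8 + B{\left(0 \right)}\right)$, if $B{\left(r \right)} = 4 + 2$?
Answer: $42$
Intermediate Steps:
$B{\left(r \right)} = 6$
$- 21 \left(-8 + B{\left(0 \right)}\right) = - 21 \left(-8 + 6\right) = \left(-21\right) \left(-2\right) = 42$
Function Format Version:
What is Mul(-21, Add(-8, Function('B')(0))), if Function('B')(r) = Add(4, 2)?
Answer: 42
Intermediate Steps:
Function('B')(r) = 6
Mul(-21, Add(-8, Function('B')(0))) = Mul(-21, Add(-8, 6)) = Mul(-21, -2) = 42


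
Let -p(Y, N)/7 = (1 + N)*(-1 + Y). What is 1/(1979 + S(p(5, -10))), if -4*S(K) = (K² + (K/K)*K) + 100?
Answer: -1/13985 ≈ -7.1505e-5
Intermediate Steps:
p(Y, N) = -7*(1 + N)*(-1 + Y)
S(K) = -25 - K/4 - K²/4 (S(K) = -((K² + (K/K)*K) + 100)/4 = -((K² + 1*K) + 100)/4 = -((K² + K) + 100)/4 = -((K + K²) + 100)/4 = -(100 + K + K²)/4 = -25 - K/4 - K²/4)
1/(1979 + S(p(5, -10))) = 1/(1979 + (-25 - (7 - 7*5 + 7*(-10) - 7*(-10)*5)/4 - (7 - 7*5 + 7*(-10) - 7*(-10)*5)²/4)) = 1/(1979 + (-25 - (7 - 35 - 70 + 350)/4 - (7 - 35 - 70 + 350)²/4)) = 1/(1979 + (-25 - ¼*252 - ¼*252²)) = 1/(1979 + (-25 - 63 - ¼*63504)) = 1/(1979 + (-25 - 63 - 15876)) = 1/(1979 - 15964) = 1/(-13985) = -1/13985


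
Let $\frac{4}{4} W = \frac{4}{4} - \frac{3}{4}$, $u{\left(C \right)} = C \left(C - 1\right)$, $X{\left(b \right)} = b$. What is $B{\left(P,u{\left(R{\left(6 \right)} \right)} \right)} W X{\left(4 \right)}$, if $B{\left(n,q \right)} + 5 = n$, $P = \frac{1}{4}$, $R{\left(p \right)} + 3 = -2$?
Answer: $- \frac{19}{4} \approx -4.75$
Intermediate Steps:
$R{\left(p \right)} = -5$ ($R{\left(p \right)} = -3 - 2 = -5$)
$P = \frac{1}{4} \approx 0.25$
$u{\left(C \right)} = C \left(-1 + C\right)$
$B{\left(n,q \right)} = -5 + n$
$W = \frac{1}{4}$ ($W = \frac{4}{4} - \frac{3}{4} = 4 \cdot \frac{1}{4} - \frac{3}{4} = 1 - \frac{3}{4} = \frac{1}{4} \approx 0.25$)
$B{\left(P,u{\left(R{\left(6 \right)} \right)} \right)} W X{\left(4 \right)} = \left(-5 + \frac{1}{4}\right) \frac{1}{4} \cdot 4 = \left(- \frac{19}{4}\right) \frac{1}{4} \cdot 4 = \left(- \frac{19}{16}\right) 4 = - \frac{19}{4}$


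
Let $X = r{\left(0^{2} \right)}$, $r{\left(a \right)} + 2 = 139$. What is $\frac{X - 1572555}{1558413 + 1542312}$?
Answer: $- \frac{1572418}{3100725} \approx -0.50711$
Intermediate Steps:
$r{\left(a \right)} = 137$ ($r{\left(a \right)} = -2 + 139 = 137$)
$X = 137$
$\frac{X - 1572555}{1558413 + 1542312} = \frac{137 - 1572555}{1558413 + 1542312} = - \frac{1572418}{3100725}$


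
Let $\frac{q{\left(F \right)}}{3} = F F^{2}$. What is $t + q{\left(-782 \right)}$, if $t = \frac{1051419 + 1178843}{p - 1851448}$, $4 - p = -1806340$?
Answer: $- \frac{32353896490939}{22552} \approx -1.4346 \cdot 10^{9}$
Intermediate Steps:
$p = 1806344$ ($p = 4 - -1806340 = 4 + 1806340 = 1806344$)
$q{\left(F \right)} = 3 F^{3}$ ($q{\left(F \right)} = 3 F F^{2} = 3 F^{3}$)
$t = - \frac{1115131}{22552}$ ($t = \frac{1051419 + 1178843}{1806344 - 1851448} = \frac{2230262}{-45104} = 2230262 \left(- \frac{1}{45104}\right) = - \frac{1115131}{22552} \approx -49.447$)
$t + q{\left(-782 \right)} = - \frac{1115131}{22552} + 3 \left(-782\right)^{3} = - \frac{1115131}{22552} + 3 \left(-478211768\right) = - \frac{1115131}{22552} - 1434635304 = - \frac{32353896490939}{22552}$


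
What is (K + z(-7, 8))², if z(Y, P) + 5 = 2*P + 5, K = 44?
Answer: 3600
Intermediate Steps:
z(Y, P) = 2*P (z(Y, P) = -5 + (2*P + 5) = -5 + (5 + 2*P) = 2*P)
(K + z(-7, 8))² = (44 + 2*8)² = (44 + 16)² = 60² = 3600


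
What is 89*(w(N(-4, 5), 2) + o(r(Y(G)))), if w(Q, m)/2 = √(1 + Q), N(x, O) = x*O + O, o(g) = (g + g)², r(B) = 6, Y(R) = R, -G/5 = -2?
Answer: 12816 + 178*I*√14 ≈ 12816.0 + 666.01*I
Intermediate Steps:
G = 10 (G = -5*(-2) = 10)
o(g) = 4*g² (o(g) = (2*g)² = 4*g²)
N(x, O) = O + O*x (N(x, O) = O*x + O = O + O*x)
w(Q, m) = 2*√(1 + Q)
89*(w(N(-4, 5), 2) + o(r(Y(G)))) = 89*(2*√(1 + 5*(1 - 4)) + 4*6²) = 89*(2*√(1 + 5*(-3)) + 4*36) = 89*(2*√(1 - 15) + 144) = 89*(2*√(-14) + 144) = 89*(2*(I*√14) + 144) = 89*(2*I*√14 + 144) = 89*(144 + 2*I*√14) = 12816 + 178*I*√14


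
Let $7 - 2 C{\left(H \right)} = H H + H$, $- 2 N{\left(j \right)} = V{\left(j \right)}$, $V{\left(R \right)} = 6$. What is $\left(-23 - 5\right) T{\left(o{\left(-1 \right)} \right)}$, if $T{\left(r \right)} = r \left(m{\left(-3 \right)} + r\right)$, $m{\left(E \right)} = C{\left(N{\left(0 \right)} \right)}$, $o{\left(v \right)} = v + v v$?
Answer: $0$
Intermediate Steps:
$N{\left(j \right)} = -3$ ($N{\left(j \right)} = \left(- \frac{1}{2}\right) 6 = -3$)
$o{\left(v \right)} = v + v^{2}$
$C{\left(H \right)} = \frac{7}{2} - \frac{H}{2} - \frac{H^{2}}{2}$ ($C{\left(H \right)} = \frac{7}{2} - \frac{H H + H}{2} = \frac{7}{2} - \frac{H^{2} + H}{2} = \frac{7}{2} - \frac{H + H^{2}}{2} = \frac{7}{2} - \left(\frac{H}{2} + \frac{H^{2}}{2}\right) = \frac{7}{2} - \frac{H}{2} - \frac{H^{2}}{2}$)
$m{\left(E \right)} = \frac{1}{2}$ ($m{\left(E \right)} = \frac{7}{2} - - \frac{3}{2} - \frac{\left(-3\right)^{2}}{2} = \frac{7}{2} + \frac{3}{2} - \frac{9}{2} = \frac{1}{2}$)
$T{\left(r \right)} = r \left(\frac{1}{2} + r\right)$
$\left(-23 - 5\right) T{\left(o{\left(-1 \right)} \right)} = \left(-23 - 5\right) - (1 - 1) \left(\frac{1}{2} - \left(1 - 1\right)\right) = - 28 \left(-1\right) 0 \left(\frac{1}{2} - 0\right) = - 28 \cdot 0 \left(\frac{1}{2} + 0\right) = - 28 \cdot 0 \cdot \frac{1}{2} = \left(-28\right) 0 = 0$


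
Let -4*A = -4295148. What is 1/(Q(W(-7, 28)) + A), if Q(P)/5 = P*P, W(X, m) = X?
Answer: 1/1074032 ≈ 9.3107e-7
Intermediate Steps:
A = 1073787 (A = -1/4*(-4295148) = 1073787)
Q(P) = 5*P**2 (Q(P) = 5*(P*P) = 5*P**2)
1/(Q(W(-7, 28)) + A) = 1/(5*(-7)**2 + 1073787) = 1/(5*49 + 1073787) = 1/(245 + 1073787) = 1/1074032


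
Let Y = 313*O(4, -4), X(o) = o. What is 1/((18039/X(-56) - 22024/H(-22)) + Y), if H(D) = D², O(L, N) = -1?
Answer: -968/658849 ≈ -0.0014692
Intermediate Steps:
Y = -313 (Y = 313*(-1) = -313)
1/((18039/X(-56) - 22024/H(-22)) + Y) = 1/((18039/(-56) - 22024/((-22)²)) - 313) = 1/((18039*(-1/56) - 22024/484) - 313) = 1/((-2577/8 - 22024*1/484) - 313) = 1/((-2577/8 - 5506/121) - 313) = 1/(-355865/968 - 313) = 1/(-658849/968) = -968/658849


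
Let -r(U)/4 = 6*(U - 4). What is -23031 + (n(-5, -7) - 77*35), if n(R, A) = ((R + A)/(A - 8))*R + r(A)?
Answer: -25466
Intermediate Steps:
r(U) = 96 - 24*U (r(U) = -24*(U - 4) = -24*(-4 + U) = -4*(-24 + 6*U) = 96 - 24*U)
n(R, A) = 96 - 24*A + R*(A + R)/(-8 + A) (n(R, A) = ((R + A)/(A - 8))*R + (96 - 24*A) = ((A + R)/(-8 + A))*R + (96 - 24*A) = R*(A + R)/(-8 + A) + (96 - 24*A) = 96 - 24*A + R*(A + R)/(-8 + A))
-23031 + (n(-5, -7) - 77*35) = -23031 + ((-768 + (-5)**2 - 24*(-7)**2 + 288*(-7) - 7*(-5))/(-8 - 7) - 77*35) = -23031 + ((-768 + 25 - 24*49 - 2016 + 35)/(-15) - 2695) = -23031 + (-(-768 + 25 - 1176 - 2016 + 35)/15 - 2695) = -23031 + (-1/15*(-3900) - 2695) = -23031 + (260 - 2695) = -23031 - 2435 = -25466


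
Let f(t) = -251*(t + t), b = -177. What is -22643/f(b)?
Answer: -22643/88854 ≈ -0.25483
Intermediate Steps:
f(t) = -502*t
-22643/f(b) = -22643/((-502*(-177))) = -22643/88854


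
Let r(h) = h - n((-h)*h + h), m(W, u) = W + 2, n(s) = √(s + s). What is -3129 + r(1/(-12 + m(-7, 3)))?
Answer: -53194/17 - 6*I/17 ≈ -3129.1 - 0.35294*I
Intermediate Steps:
n(s) = √2*√s (n(s) = √(2*s) = √2*√s)
m(W, u) = 2 + W
r(h) = h - √2*√(h - h²) (r(h) = h - √2*√((-h)*h + h) = h - √2*√(-h² + h) = h - √2*√(h - h²))
-3129 + r(1/(-12 + m(-7, 3))) = -3129 + (1/(-12 + (2 - 7)) - √2*√((1 - 1/(-12 + (2 - 7)))/(-12 + (2 - 7)))) = -3129 + (1/(-12 - 5) - √2*√((1 - 1/(-12 - 5))/(-12 - 5))) = -3129 + (1/(-17) - √2*√((1 - 1/(-17))/(-17))) = -3129 + (-1/17 - √2*√(-(1 - 1*(-1/17))/17)) = -3129 + (-1/17 - √2*√(-(1 + 1/17)/17)) = -3129 + (-1/17 - √2*√(-1/17*18/17)) = -3129 + (-1/17 - √2*√(-18/289)) = -3129 + (-1/17 - √2*3*I*√2/17) = -3129 + (-1/17 - 6*I/17) = -53194/17 - 6*I/17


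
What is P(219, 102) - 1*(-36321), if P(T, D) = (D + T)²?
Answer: 139362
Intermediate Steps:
P(219, 102) - 1*(-36321) = (102 + 219)² - 1*(-36321) = 321² + 36321 = 103041 + 36321 = 139362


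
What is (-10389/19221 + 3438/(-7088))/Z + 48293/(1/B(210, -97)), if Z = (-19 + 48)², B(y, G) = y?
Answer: 193663560750999335/19096089128 ≈ 1.0142e+7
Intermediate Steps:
Z = 841 (Z = 29² = 841)
(-10389/19221 + 3438/(-7088))/Z + 48293/(1/B(210, -97)) = (-10389/19221 + 3438/(-7088))/841 + 48293/(1/210) = (-10389*1/19221 + 3438*(-1/7088))*(1/841) + 48293/(1/210) = (-3463/6407 - 1719/3544)*(1/841) + 48293*210 = -23286505/22706408*1/841 + 10141530 = -23286505/19096089128 + 10141530 = 193663560750999335/19096089128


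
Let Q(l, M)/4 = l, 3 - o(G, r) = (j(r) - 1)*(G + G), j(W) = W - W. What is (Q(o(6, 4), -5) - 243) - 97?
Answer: -280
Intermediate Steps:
j(W) = 0
o(G, r) = 3 + 2*G (o(G, r) = 3 - (0 - 1)*(G + G) = 3 - (-1)*2*G = 3 - (-2)*G = 3 + 2*G)
Q(l, M) = 4*l
(Q(o(6, 4), -5) - 243) - 97 = (4*(3 + 2*6) - 243) - 97 = (4*(3 + 12) - 243) - 97 = (4*15 - 243) - 97 = (60 - 243) - 97 = -183 - 97 = -280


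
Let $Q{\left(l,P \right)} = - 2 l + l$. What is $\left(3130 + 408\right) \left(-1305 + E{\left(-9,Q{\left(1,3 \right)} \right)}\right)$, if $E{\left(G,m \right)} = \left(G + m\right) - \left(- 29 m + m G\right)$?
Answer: $-4786914$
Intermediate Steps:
$Q{\left(l,P \right)} = - l$
$E{\left(G,m \right)} = G + 30 m - G m$ ($E{\left(G,m \right)} = \left(G + m\right) - \left(- 29 m + G m\right) = G + 30 m - G m$)
$\left(3130 + 408\right) \left(-1305 + E{\left(-9,Q{\left(1,3 \right)} \right)}\right) = \left(3130 + 408\right) \left(-1305 - \left(9 - \left(-39\right) 1\right)\right) = 3538 \left(-1305 - \left(39 + 9\right)\right) = 3538 \left(-1305 - 48\right) = 3538 \left(-1353\right) = -4786914$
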